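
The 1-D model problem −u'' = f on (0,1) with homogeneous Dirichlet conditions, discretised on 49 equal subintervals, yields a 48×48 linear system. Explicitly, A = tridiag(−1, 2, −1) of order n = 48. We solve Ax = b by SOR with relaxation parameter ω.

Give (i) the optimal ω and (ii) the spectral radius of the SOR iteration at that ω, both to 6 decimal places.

ω* = 1.879575, ρ_SOR = 0.879575

ρ_J = max_k |cos(kπ/49)| = cos(π/49) = 0.997945
√(1−ρ_J²) simplifies to sin(π/49) = 0.0640702.
[ω*] 2 ÷ (1 + 0.0640702) = 2 ÷ 1.0640702 = 1.879575.
ρ_SOR = ω* − 1 = 1.879575 − 1 = 0.879575.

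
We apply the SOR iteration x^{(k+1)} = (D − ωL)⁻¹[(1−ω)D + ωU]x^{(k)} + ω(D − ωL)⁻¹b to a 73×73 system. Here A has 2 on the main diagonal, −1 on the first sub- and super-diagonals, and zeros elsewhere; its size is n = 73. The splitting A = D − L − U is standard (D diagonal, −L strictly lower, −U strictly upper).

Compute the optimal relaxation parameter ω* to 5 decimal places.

spectrum of D⁻¹(L+U) = {cos(kπ/74) : 1≤k≤73}; ρ_J = cos(π/74) = 0.99910.
√(1−ρ_J²) = |sin(π/74)| = 0.042441
ω* = 2 / (1 + 0.042441) = 2 / 1.042441 ≈ 1.91857.
[ρ_SOR] ω* − 1 = 0.91857.

ω* = 1.91857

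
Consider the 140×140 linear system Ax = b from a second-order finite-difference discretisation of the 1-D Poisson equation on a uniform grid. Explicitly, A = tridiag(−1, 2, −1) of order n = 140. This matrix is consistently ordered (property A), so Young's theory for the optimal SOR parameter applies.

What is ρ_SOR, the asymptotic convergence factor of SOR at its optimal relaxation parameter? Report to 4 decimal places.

½·tridiag(1,0,1) at n=140: λ_k = cos(kπ/141); max |λ| at k=1 ⇒ ρ_J = cos(π/141) ≈ 0.9998.
√(1 − cos²(π/141)) = sin(π/141) ≈ 0.02228.
Young: ω* = 2/(1+√(1−ρ_J²)) = 2/(1+0.02228) = 2/1.02228 = 1.9564.
At ω = 1.9564 every |λ(B_ω)| = ω−1, so ρ_SOR = 0.9564.

ρ_SOR = 0.9564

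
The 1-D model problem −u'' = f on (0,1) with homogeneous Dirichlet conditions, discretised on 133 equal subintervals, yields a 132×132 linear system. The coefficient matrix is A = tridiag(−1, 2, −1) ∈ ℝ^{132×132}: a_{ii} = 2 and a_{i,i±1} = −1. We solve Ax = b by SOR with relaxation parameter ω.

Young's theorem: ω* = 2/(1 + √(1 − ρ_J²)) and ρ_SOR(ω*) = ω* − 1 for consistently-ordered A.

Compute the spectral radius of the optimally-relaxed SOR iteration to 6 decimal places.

ρ_SOR = 0.953852

ρ_J = max_k |cos(kπ/133)| = cos(π/133) = 0.999721
√(1−ρ_J²) simplifies to sin(π/133) = 0.0236188.
ω* = 2 / (1 + 0.0236188) = 2 / 1.0236188 ≈ 1.953852.
At ω = 1.953852 every |λ(B_ω)| = ω−1, so ρ_SOR = 0.953852.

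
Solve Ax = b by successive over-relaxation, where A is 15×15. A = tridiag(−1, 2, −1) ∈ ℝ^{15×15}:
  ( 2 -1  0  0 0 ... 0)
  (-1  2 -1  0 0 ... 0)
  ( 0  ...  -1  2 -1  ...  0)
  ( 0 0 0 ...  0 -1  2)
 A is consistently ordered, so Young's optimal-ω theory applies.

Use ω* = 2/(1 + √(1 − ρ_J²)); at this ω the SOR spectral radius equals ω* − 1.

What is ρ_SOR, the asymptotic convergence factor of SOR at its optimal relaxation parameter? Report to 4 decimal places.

ρ_SOR = 0.6735

spectrum of D⁻¹(L+U) = {cos(kπ/16) : 1≤k≤15}; ρ_J = cos(π/16) = 0.9808.
√(1 − cos²(π/16)) = sin(π/16) ≈ 0.19509.
Young: ω* = 2/(1+√(1−ρ_J²)) = 2/(1+0.19509) = 2/1.19509 = 1.6735.
and ρ(B_{ω*}) = 1.6735 − 1 = 0.6735.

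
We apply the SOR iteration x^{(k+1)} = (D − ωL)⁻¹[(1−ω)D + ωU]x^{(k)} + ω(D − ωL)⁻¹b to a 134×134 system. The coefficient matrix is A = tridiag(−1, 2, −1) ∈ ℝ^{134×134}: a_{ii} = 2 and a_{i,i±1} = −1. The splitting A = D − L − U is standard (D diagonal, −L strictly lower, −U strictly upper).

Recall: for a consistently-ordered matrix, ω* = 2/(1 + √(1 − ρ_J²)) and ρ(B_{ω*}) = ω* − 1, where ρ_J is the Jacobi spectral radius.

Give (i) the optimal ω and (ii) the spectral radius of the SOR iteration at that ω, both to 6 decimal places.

n=134: λ(B_J) = 1 − λ(A)/2 = cos(kπ/135); k=1 gives ρ_J = 0.999729.
√(1 − cos²(π/135)) = sin(π/135) ≈ 0.0232690.
ω* = 2 / (1 + 0.0232690) = 2 / 1.0232690 ≈ 1.954520.
At ω = 1.954520 every |λ(B_ω)| = ω−1, so ρ_SOR = 0.954520.

ω* = 1.954520, ρ_SOR = 0.954520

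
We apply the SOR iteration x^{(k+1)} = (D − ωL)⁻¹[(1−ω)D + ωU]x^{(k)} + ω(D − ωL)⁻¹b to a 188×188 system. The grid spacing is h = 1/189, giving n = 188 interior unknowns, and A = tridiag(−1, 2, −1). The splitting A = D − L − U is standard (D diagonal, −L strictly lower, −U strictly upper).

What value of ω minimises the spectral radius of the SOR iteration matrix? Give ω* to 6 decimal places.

ω* = 1.967301

½·tridiag(1,0,1) at n=188: λ_k = cos(kπ/189); max |λ| at k=1 ⇒ ρ_J = cos(π/189) ≈ 0.999862.
√(1−ρ_J²) = |sin(π/189)| = 0.0166214
So ω* = 2/1.0166214 = 1.967301 (Young).
and ρ(B_{ω*}) = 1.967301 − 1 = 0.967301.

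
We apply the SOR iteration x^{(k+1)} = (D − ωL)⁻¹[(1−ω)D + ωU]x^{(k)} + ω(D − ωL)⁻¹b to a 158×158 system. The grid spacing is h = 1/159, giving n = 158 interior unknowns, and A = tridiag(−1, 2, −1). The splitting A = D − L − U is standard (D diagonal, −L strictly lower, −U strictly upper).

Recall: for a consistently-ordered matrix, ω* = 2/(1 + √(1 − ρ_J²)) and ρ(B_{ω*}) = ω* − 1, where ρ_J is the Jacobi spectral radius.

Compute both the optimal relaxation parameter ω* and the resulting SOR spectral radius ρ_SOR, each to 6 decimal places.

ω* = 1.961251, ρ_SOR = 0.961251

ρ_J = max_k |cos(kπ/159)| = cos(π/159) = 0.999805
1 − cos²(π/159) = sin²(π/159) ⇒ √(1−ρ_J²) = sin(π/159) = 0.0197572.
So ω* = 2/1.0197572 = 1.961251 (Young).
ρ(B_{ω*}) = ω*−1 = 0.961251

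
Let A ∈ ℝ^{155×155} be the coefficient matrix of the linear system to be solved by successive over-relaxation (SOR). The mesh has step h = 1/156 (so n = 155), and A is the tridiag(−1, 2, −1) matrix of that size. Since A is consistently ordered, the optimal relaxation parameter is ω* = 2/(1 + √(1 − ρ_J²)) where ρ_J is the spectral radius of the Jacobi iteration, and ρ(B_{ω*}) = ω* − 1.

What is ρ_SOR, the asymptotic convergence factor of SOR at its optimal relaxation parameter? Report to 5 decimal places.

ρ_SOR = 0.96052

With n=155, ρ(Jacobi) = cos(π/156) = 0.99980.
√(1−ρ_J²) simplifies to sin(π/156) = 0.020137.
ω* = 2/(1+0.020137) = 1.96052
ρ_SOR = ω* − 1 = 1.96052 − 1 = 0.96052.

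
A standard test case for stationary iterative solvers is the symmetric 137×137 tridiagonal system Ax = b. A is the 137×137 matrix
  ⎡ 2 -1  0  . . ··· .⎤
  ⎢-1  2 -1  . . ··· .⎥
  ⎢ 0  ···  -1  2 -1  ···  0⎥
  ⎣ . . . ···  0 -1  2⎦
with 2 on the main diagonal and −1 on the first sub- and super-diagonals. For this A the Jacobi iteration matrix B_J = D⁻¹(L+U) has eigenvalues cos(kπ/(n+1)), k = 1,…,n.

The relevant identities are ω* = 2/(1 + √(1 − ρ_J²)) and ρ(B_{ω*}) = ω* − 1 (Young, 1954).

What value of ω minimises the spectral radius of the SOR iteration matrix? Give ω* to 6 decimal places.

With n=137, ρ(Jacobi) = cos(π/138) = 0.999741.
root = sin(π/138) = 0.0227632  (since 1−cos² = sin²).
ω* = 2 / (1 + 0.0227632) = 2 / 1.0227632 ≈ 1.955487.
Hence ρ(B_{ω*}) = 1.955487 − 1 = 0.955487.

ω* = 1.955487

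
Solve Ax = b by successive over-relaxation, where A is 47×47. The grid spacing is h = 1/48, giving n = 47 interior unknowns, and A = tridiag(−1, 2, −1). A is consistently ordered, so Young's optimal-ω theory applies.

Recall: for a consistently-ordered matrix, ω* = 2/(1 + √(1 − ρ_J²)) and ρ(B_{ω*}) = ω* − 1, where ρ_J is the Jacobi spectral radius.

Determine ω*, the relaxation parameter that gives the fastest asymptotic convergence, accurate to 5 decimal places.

ω* = 1.87722

spectrum of D⁻¹(L+U) = {cos(kπ/48) : 1≤k≤47}; ρ_J = cos(π/48) = 0.99786.
√(1−ρ_J²) = |sin(π/48)| = 0.065403
[ω*] 2 ÷ (1 + 0.065403) = 2 ÷ 1.065403 = 1.87722.
At ω = 1.87722 every |λ(B_ω)| = ω−1, so ρ_SOR = 0.87722.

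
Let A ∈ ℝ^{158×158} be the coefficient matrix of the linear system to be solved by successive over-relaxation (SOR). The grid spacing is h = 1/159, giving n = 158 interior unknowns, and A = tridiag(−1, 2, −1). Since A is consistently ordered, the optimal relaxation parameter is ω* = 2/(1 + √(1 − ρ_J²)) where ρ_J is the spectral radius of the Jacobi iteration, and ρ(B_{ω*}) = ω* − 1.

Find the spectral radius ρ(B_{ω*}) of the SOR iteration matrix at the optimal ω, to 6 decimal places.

ρ_SOR = 0.961251

spectrum of D⁻¹(L+U) = {cos(kπ/159) : 1≤k≤158}; ρ_J = cos(π/159) = 0.999805.
√(1−ρ_J²) simplifies to sin(π/159) = 0.0197572.
Then 2/(1+√(1−ρ_J²)) = 2/(1+0.0197572); ω* = 2/1.0197572 = 1.961251.
and ρ(B_{ω*}) = 1.961251 − 1 = 0.961251.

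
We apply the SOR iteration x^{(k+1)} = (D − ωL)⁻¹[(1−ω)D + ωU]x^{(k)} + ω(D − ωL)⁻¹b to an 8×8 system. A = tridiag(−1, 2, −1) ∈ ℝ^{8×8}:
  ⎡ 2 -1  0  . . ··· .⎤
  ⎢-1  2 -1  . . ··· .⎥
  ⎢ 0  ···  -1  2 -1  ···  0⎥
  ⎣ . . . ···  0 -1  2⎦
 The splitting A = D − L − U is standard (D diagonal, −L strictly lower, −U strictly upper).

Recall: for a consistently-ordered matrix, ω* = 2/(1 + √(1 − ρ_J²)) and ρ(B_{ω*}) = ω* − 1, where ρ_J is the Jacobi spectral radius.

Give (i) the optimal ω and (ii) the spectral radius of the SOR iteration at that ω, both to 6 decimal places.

ω* = 1.490291, ρ_SOR = 0.490291

n=8: λ(B_J) = 1 − λ(A)/2 = cos(kπ/9); k=1 gives ρ_J = 0.939693.
1 − cos²(π/9) = sin²(π/9) ⇒ √(1−ρ_J²) = sin(π/9) = 0.3420201.
Young: ω* = 2/(1+√(1−ρ_J²)) = 2/(1+0.3420201) = 2/1.3420201 = 1.490291.
[ρ_SOR] ω* − 1 = 0.490291.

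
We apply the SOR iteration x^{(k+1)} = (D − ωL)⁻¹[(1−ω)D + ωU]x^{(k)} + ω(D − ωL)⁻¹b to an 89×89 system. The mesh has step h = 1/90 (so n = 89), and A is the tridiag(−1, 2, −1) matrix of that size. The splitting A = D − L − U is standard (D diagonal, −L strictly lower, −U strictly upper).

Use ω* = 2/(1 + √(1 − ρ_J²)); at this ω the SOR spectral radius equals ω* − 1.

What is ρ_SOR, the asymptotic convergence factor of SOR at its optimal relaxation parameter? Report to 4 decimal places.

½·tridiag(1,0,1) at n=89: λ_k = cos(kπ/90); max |λ| at k=1 ⇒ ρ_J = cos(π/90) ≈ 0.9994.
1 − cos²(π/90) = sin²(π/90) ⇒ √(1−ρ_J²) = sin(π/90) = 0.03490.
ω* = 2 / (1 + 0.03490) = 2 / 1.03490 ≈ 1.9326.
and ρ(B_{ω*}) = 1.9326 − 1 = 0.9326.

ρ_SOR = 0.9326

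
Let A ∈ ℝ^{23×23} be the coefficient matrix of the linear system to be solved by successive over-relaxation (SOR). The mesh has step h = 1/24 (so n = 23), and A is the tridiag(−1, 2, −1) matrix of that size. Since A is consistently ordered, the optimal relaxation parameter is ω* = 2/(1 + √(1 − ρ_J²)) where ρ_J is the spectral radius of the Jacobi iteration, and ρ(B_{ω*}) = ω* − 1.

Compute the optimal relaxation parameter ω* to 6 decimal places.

With n=23, ρ(Jacobi) = cos(π/24) = 0.991445.
√(1−ρ_J²) simplifies to sin(π/24) = 0.1305262.
ω* = 2/(1 + 0.1305262) = 2/1.1305262 = 1.769088.
[ρ_SOR] ω* − 1 = 0.769088.

ω* = 1.769088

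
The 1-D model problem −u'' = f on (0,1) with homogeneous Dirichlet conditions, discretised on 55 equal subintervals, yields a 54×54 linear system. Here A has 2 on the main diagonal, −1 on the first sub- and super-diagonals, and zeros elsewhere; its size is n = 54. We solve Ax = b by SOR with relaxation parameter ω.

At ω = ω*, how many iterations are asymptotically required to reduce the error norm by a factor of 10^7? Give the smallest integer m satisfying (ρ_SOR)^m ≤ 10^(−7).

B_J for the 54×54 system has eigenvalues cos(kπ/55); ρ_J = cos(π/55) = 0.9983691.
√(1 − cos²(π/55)) = sin(π/55) ≈ 0.0570888.
So ω* = 2/1.0570888 = 1.8919886 (Young).
[ρ_SOR] ω* − 1 = 0.8919886.
ρ_SOR^m ≤ 10^(−7) ⇔ m ≥ 7·ln10/(−ln 0.8919886) = 16.1181/0.114302 = 141.013; m = ⌈141.013⌉ = 142.

m = 142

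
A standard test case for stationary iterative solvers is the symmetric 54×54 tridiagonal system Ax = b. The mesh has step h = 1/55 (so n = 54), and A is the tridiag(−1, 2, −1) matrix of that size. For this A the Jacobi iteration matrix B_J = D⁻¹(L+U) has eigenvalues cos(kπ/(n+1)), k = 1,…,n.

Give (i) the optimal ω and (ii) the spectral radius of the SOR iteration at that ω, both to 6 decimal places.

B_J for the 54×54 system has eigenvalues cos(kπ/55); ρ_J = cos(π/55) = 0.998369.
√(1−ρ_J²) = |sin(π/55)| = 0.0570888
[ω*] 2 ÷ (1 + 0.0570888) = 2 ÷ 1.0570888 = 1.891989.
[ρ_SOR] ω* − 1 = 0.891989.

ω* = 1.891989, ρ_SOR = 0.891989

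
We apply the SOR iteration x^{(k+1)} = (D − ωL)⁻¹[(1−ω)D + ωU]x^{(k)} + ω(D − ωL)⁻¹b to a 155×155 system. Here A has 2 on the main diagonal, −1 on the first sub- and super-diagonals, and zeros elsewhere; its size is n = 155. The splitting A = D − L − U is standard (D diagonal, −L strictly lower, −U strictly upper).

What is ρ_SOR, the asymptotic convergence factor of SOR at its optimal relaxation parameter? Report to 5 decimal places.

With n=155, ρ(Jacobi) = cos(π/156) = 0.99980.
root = sin(π/156) = 0.020137  (since 1−cos² = sin²).
Then 2/(1+√(1−ρ_J²)) = 2/(1+0.020137); ω* = 2/1.020137 = 1.96052.
At ω = 1.96052 every |λ(B_ω)| = ω−1, so ρ_SOR = 0.96052.

ρ_SOR = 0.96052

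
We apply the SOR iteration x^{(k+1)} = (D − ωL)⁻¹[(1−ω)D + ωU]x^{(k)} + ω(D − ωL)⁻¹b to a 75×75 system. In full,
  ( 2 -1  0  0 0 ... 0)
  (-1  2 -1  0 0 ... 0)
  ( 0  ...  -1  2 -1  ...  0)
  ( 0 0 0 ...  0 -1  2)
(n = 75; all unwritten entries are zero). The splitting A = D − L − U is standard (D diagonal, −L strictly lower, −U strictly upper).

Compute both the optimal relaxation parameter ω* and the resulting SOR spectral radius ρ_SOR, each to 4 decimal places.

ω* = 1.9206, ρ_SOR = 0.9206

n=75: λ(B_J) = 1 − λ(A)/2 = cos(kπ/76); k=1 gives ρ_J = 0.9991.
root = sin(π/76) = 0.04132  (since 1−cos² = sin²).
ω* = 2/(1+0.04132) = 1.9206
At ω = 1.9206 every |λ(B_ω)| = ω−1, so ρ_SOR = 0.9206.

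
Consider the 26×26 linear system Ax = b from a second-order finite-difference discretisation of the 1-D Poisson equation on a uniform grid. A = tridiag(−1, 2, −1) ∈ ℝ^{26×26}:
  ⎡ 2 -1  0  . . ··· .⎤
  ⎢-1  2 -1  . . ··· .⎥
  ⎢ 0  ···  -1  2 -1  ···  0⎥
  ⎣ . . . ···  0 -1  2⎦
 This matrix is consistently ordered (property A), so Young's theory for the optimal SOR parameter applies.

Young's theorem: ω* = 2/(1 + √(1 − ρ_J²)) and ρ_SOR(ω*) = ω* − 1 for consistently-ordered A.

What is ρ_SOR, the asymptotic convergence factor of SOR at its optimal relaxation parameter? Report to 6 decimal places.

½·tridiag(1,0,1) at n=26: λ_k = cos(kπ/27); max |λ| at k=1 ⇒ ρ_J = cos(π/27) ≈ 0.993238.
root = sin(π/27) = 0.1160929  (since 1−cos² = sin²).
ω* = 2/(1+0.1160929) = 1.791966
At ω = 1.791966 every |λ(B_ω)| = ω−1, so ρ_SOR = 0.791966.

ρ_SOR = 0.791966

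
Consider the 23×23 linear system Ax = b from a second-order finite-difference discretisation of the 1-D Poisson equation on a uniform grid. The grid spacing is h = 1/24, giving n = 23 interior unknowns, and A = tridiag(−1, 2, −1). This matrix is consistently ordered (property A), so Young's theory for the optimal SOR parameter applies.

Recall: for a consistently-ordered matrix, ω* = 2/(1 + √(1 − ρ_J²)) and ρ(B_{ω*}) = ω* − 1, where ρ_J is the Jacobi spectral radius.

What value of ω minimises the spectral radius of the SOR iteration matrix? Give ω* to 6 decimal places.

With n=23, ρ(Jacobi) = cos(π/24) = 0.991445.
root = sin(π/24) = 0.1305262  (since 1−cos² = sin²).
ω* = 2/(1+0.1305262) = 1.769088
At ω = 1.769088 every |λ(B_ω)| = ω−1, so ρ_SOR = 0.769088.

ω* = 1.769088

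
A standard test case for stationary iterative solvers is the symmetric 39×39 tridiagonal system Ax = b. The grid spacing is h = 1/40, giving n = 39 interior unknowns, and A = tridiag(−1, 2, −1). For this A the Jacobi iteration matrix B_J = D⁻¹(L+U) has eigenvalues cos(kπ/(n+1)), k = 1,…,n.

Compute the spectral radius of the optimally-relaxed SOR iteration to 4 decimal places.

n=39: λ(B_J) = 1 − λ(A)/2 = cos(kπ/40); k=1 gives ρ_J = 0.9969.
1 − cos²(π/40) = sin²(π/40) ⇒ √(1−ρ_J²) = sin(π/40) = 0.07846.
ω* = 2 / (1 + 0.07846) = 2 / 1.07846 ≈ 1.8545.
and ρ(B_{ω*}) = 1.8545 − 1 = 0.8545.

ρ_SOR = 0.8545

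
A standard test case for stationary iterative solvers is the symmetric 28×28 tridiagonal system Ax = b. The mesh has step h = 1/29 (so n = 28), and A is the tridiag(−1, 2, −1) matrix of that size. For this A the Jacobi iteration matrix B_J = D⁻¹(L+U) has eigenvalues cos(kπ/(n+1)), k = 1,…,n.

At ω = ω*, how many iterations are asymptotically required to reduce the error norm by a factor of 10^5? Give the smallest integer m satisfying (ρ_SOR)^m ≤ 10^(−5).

m = 54

ρ_J = max_k |cos(kπ/29)| = cos(π/29) = 0.9941380
1 − cos²(π/29) = sin²(π/29) ⇒ √(1−ρ_J²) = sin(π/29) = 0.1081190.
Then 2/(1+√(1−ρ_J²)) = 2/(1+0.1081190); ω* = 2/1.1081190 = 1.8048603.
and ρ(B_{ω*}) = 1.8048603 − 1 = 0.8048603.
ρ_SOR^m ≤ 10^(−5) ⇔ m ≥ 5·ln10/(−ln 0.8048603) = 11.5129/0.217087 = 53.034; m = ⌈53.034⌉ = 54.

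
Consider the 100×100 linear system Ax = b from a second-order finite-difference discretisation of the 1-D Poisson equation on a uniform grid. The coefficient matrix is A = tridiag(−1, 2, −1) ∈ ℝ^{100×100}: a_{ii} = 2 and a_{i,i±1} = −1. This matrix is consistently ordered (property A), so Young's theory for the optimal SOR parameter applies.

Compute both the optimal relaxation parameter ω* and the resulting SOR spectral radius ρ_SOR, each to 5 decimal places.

ω* = 1.93968, ρ_SOR = 0.93968

n=100: λ(B_J) = 1 − λ(A)/2 = cos(kπ/101); k=1 gives ρ_J = 0.99952.
root = sin(π/101) = 0.031100  (since 1−cos² = sin²).
So ω* = 2/1.031100 = 1.93968 (Young).
At ω = 1.93968 every |λ(B_ω)| = ω−1, so ρ_SOR = 0.93968.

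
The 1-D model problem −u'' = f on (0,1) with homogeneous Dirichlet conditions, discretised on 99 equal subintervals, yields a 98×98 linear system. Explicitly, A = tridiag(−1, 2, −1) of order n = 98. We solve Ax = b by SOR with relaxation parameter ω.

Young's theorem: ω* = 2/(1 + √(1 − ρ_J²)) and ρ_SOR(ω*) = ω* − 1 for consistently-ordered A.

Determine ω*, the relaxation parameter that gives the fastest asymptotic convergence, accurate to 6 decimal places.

ω* = 1.938496

½·tridiag(1,0,1) at n=98: λ_k = cos(kπ/99); max |λ| at k=1 ⇒ ρ_J = cos(π/99) ≈ 0.999497.
root = sin(π/99) = 0.0317279  (since 1−cos² = sin²).
ω* = 2/(1+0.0317279) = 1.938496
ρ_SOR = ω* − 1 = 1.938496 − 1 = 0.938496.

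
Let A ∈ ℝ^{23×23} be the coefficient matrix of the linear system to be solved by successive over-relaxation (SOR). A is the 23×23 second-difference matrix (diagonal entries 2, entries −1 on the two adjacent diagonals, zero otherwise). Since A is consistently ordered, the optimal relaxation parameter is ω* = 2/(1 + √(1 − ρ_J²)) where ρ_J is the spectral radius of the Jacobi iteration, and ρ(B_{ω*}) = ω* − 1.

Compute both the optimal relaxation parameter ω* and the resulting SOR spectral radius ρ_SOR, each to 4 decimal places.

ω* = 1.7691, ρ_SOR = 0.7691

n=23: λ(B_J) = 1 − λ(A)/2 = cos(kπ/24); k=1 gives ρ_J = 0.9914.
root = sin(π/24) = 0.13053  (since 1−cos² = sin²).
ω* = 2/(1+0.13053) = 1.7691
ρ_SOR = ω* − 1 ≈ 0.7691.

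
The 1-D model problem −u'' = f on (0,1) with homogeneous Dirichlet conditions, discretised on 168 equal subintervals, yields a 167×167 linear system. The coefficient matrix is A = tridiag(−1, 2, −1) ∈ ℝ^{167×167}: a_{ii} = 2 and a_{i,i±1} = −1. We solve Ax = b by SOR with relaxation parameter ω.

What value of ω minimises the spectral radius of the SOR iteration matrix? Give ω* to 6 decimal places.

ω* = 1.963289

n=167: λ(B_J) = 1 − λ(A)/2 = cos(kπ/168); k=1 gives ρ_J = 0.999825.
√(1−ρ_J²) = |sin(π/168)| = 0.0186989
So ω* = 2/1.0186989 = 1.963289 (Young).
Hence ρ(B_{ω*}) = 1.963289 − 1 = 0.963289.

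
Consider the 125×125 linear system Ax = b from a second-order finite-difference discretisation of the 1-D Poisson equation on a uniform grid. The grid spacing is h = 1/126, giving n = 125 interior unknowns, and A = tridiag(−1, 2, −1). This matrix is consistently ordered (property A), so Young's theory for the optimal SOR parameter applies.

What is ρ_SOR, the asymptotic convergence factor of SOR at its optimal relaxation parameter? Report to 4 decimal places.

n=125: λ(B_J) = 1 − λ(A)/2 = cos(kπ/126); k=1 gives ρ_J = 0.9997.
√(1−ρ_J²) simplifies to sin(π/126) = 0.02493.
Young: ω* = 2/(1+√(1−ρ_J²)) = 2/(1+0.02493) = 2/1.02493 = 1.9514.
[ρ_SOR] ω* − 1 = 0.9514.

ρ_SOR = 0.9514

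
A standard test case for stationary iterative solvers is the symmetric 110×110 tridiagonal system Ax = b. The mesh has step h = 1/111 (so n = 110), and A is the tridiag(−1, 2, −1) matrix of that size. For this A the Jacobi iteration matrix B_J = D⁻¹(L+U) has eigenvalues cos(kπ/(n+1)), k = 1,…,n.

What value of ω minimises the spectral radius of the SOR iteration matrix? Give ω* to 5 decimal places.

n=110: λ(B_J) = 1 − λ(A)/2 = cos(kπ/111); k=1 gives ρ_J = 0.99960.
√(1−ρ_J²) = |sin(π/111)| = 0.028299
Young: ω* = 2/(1+√(1−ρ_J²)) = 2/(1+0.028299) = 2/1.028299 = 1.94496.
ρ(B_{ω*}) = ω*−1 = 0.94496

ω* = 1.94496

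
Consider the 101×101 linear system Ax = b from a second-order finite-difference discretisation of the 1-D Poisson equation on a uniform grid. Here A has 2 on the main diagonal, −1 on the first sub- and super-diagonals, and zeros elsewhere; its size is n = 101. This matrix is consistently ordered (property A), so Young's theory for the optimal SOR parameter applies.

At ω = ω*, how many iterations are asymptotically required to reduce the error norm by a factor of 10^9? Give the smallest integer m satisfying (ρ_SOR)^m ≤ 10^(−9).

m = 337

B_J for the 101×101 system has eigenvalues cos(kπ/102); ρ_J = cos(π/102) = 0.9995257.
√(1−ρ_J²) = |sin(π/102)| = 0.0307951
Then 2/(1+√(1−ρ_J²)) = 2/(1+0.0307951); ω* = 2/1.0307951 = 1.9402498.
ρ_SOR = ω* − 1 ≈ 0.9402498.
(0.9402498)^m ≤ 10^{−9}  ⇒  m·ln(0.9402498) ≤ −9·ln10  ⇒  m ≥ 336.364  ⇒  m = 337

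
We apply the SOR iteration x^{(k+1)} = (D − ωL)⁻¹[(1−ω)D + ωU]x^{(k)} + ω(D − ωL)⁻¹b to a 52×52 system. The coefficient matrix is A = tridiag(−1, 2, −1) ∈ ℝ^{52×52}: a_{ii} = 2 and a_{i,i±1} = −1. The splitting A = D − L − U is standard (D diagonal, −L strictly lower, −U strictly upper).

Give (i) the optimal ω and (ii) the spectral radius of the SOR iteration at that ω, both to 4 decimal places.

B_J for the 52×52 system has eigenvalues cos(kπ/53); ρ_J = cos(π/53) = 0.9982.
root = sin(π/53) = 0.05924  (since 1−cos² = sin²).
Young: ω* = 2/(1+√(1−ρ_J²)) = 2/(1+0.05924) = 2/1.05924 = 1.8881.
[ρ_SOR] ω* − 1 = 0.8881.

ω* = 1.8881, ρ_SOR = 0.8881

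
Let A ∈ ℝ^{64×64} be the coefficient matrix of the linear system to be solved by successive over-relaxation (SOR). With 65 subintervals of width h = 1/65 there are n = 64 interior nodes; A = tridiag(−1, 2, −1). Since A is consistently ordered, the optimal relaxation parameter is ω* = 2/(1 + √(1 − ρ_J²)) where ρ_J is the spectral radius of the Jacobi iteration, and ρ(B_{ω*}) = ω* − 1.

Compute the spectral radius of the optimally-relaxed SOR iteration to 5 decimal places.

ρ_SOR = 0.90783

With n=64, ρ(Jacobi) = cos(π/65) = 0.99883.
√(1 − cos²(π/65)) = sin(π/65) ≈ 0.048313.
ω* = 2/(1+0.048313) = 1.90783
At ω = 1.90783 every |λ(B_ω)| = ω−1, so ρ_SOR = 0.90783.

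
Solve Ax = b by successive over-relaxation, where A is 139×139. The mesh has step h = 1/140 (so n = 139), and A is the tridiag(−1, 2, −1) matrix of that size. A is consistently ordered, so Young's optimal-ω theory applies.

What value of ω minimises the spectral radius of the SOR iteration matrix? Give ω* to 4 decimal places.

ω* = 1.9561

½·tridiag(1,0,1) at n=139: λ_k = cos(kπ/140); max |λ| at k=1 ⇒ ρ_J = cos(π/140) ≈ 0.9997.
√(1−ρ_J²) simplifies to sin(π/140) = 0.02244.
So ω* = 2/1.02244 = 1.9561 (Young).
ρ(B_{ω*}) = ω*−1 = 0.9561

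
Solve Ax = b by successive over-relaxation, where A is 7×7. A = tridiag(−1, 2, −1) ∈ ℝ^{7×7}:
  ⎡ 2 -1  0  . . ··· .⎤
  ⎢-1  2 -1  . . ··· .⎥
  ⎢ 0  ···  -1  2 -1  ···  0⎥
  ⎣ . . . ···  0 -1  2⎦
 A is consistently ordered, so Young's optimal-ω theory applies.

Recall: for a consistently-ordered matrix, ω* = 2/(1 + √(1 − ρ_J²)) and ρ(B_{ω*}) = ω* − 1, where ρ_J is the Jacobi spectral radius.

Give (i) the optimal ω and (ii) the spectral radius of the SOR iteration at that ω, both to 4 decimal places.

ρ_J = max_k |cos(kπ/8)| = cos(π/8) = 0.9239
√(1−ρ_J²) simplifies to sin(π/8) = 0.38268.
So ω* = 2/1.38268 = 1.4465 (Young).
ρ_SOR = ω* − 1 ≈ 0.4465.

ω* = 1.4465, ρ_SOR = 0.4465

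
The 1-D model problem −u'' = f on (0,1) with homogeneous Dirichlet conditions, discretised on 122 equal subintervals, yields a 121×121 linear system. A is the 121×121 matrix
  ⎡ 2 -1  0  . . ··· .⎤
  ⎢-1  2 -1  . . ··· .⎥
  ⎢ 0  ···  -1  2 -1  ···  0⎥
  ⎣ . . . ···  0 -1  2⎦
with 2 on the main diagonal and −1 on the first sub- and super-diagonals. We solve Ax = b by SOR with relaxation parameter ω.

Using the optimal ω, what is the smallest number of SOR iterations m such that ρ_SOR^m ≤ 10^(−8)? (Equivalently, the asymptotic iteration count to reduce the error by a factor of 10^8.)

m = 358

ρ_J = max_k |cos(kπ/122)| = cos(π/122) = 0.9996685
root = sin(π/122) = 0.0257479  (since 1−cos² = sin²).
Then 2/(1+√(1−ρ_J²)) = 2/(1+0.0257479); ω* = 2/1.0257479 = 1.9497968.
ρ_SOR = ω* − 1 ≈ 0.9497968.
8·ln10 = 18.4207; −ln(0.9497968) = 0.0515072; m = ⌈18.4207/0.0515072⌉ = ⌈357.633⌉ = 358.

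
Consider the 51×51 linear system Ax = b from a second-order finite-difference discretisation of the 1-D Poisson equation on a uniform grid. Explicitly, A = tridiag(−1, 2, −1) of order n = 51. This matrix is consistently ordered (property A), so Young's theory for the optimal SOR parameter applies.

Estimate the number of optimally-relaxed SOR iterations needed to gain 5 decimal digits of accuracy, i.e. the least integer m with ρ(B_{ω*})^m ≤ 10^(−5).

m = 96

spectrum of D⁻¹(L+U) = {cos(kπ/52) : 1≤k≤51}; ρ_J = cos(π/52) = 0.9981756.
√(1−ρ_J²) simplifies to sin(π/52) = 0.0603785.
ω* = 2/(1+0.0603785) = 1.8861190
At ω = 1.8861190 every |λ(B_ω)| = ω−1, so ρ_SOR = 0.8861190.
ρ_SOR^m ≤ 10^(−5) ⇔ m ≥ 5·ln10/(−ln 0.8861190) = 11.5129/0.120904 = 95.223; m = ⌈95.223⌉ = 96.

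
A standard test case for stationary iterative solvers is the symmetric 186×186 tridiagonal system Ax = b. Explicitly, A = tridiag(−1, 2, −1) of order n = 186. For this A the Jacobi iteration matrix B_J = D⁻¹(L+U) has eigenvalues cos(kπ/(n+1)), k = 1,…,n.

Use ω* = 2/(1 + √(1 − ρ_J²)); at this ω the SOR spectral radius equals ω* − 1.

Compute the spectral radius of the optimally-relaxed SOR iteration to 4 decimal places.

n=186: λ(B_J) = 1 − λ(A)/2 = cos(kπ/187); k=1 gives ρ_J = 0.9999.
√(1−ρ_J²) = |sin(π/187)| = 0.01680
ω* = 2/(1+0.01680) = 1.9670
ρ_SOR = ω* − 1 ≈ 0.9670.

ρ_SOR = 0.9670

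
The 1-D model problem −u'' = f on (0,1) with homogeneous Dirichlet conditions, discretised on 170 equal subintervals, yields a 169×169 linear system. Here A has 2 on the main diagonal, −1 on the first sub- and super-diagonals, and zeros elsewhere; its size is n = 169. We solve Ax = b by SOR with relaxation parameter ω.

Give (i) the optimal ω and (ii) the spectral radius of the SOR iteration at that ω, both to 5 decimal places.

ω* = 1.96371, ρ_SOR = 0.96371

spectrum of D⁻¹(L+U) = {cos(kπ/170) : 1≤k≤169}; ρ_J = cos(π/170) = 0.99983.
1 − cos²(π/170) = sin²(π/170) ⇒ √(1−ρ_J²) = sin(π/170) = 0.018479.
[ω*] 2 ÷ (1 + 0.018479) = 2 ÷ 1.018479 = 1.96371.
ρ_SOR = ω* − 1 = 1.96371 − 1 = 0.96371.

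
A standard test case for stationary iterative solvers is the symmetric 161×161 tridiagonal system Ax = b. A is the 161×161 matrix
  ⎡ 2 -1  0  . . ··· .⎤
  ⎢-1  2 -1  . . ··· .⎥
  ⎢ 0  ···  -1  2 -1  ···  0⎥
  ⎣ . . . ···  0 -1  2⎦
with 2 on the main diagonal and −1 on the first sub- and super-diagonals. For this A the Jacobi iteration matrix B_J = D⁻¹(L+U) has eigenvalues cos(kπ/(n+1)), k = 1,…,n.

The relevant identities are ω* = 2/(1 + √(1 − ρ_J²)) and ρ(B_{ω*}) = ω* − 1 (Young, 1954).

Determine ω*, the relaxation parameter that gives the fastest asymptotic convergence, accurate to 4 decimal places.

ρ_J = max_k |cos(kπ/162)| = cos(π/162) = 0.9998
1 − cos²(π/162) = sin²(π/162) ⇒ √(1−ρ_J²) = sin(π/162) = 0.01939.
[ω*] 2 ÷ (1 + 0.01939) = 2 ÷ 1.01939 = 1.9620.
ρ(B_{ω*}) = ω*−1 = 0.9620

ω* = 1.9620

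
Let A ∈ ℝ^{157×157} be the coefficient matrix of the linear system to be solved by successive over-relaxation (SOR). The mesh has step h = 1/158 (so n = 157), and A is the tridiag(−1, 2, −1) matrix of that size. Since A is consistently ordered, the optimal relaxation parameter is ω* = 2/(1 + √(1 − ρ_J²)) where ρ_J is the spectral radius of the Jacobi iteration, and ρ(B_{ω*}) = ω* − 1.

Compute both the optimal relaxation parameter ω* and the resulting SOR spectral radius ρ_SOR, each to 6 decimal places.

n=157: λ(B_J) = 1 − λ(A)/2 = cos(kπ/158); k=1 gives ρ_J = 0.999802.
root = sin(π/158) = 0.0198822  (since 1−cos² = sin²).
Young: ω* = 2/(1+√(1−ρ_J²)) = 2/(1+0.0198822) = 2/1.0198822 = 1.961011.
[ρ_SOR] ω* − 1 = 0.961011.

ω* = 1.961011, ρ_SOR = 0.961011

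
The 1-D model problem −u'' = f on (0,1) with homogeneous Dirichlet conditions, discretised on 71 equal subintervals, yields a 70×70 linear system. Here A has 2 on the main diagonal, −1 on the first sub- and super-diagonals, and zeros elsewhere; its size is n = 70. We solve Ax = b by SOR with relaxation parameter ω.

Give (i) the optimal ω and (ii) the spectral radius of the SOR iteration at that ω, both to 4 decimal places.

n=70: λ(B_J) = 1 − λ(A)/2 = cos(kπ/71); k=1 gives ρ_J = 0.9990.
1 − cos²(π/71) = sin²(π/71) ⇒ √(1−ρ_J²) = sin(π/71) = 0.04423.
ω* = 2/(1+0.04423) = 1.9153
ρ_SOR = ω* − 1 = 1.9153 − 1 = 0.9153.

ω* = 1.9153, ρ_SOR = 0.9153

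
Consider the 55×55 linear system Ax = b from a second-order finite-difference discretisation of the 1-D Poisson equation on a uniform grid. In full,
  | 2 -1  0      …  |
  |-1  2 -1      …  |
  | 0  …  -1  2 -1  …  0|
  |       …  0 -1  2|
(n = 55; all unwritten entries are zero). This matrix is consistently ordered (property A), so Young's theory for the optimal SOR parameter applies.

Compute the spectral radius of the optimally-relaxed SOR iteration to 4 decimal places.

With n=55, ρ(Jacobi) = cos(π/56) = 0.9984.
√(1 − cos²(π/56)) = sin(π/56) ≈ 0.05607.
ω* = 2 / (1 + 0.05607) = 2 / 1.05607 ≈ 1.8938.
[ρ_SOR] ω* − 1 = 0.8938.

ρ_SOR = 0.8938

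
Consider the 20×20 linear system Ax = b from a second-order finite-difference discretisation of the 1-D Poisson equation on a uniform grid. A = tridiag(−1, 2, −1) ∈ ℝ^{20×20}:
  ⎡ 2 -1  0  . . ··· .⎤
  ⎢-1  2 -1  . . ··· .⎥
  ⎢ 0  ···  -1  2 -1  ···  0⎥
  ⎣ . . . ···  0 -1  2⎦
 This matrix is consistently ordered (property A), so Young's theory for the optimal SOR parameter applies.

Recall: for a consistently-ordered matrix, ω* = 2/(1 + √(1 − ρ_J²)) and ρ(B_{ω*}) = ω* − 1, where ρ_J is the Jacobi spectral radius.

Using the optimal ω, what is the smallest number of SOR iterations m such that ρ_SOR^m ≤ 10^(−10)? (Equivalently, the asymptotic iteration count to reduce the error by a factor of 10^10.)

[ρ_J] n=20: ρ(B_J) = cos(π/(n+1)) = cos(π/21) = 0.9888308.
√(1−ρ_J²) = |sin(π/21)| = 0.1490423
ω* = 2 / (1 + 0.1490423) = 2 / 1.1490423 ≈ 1.7405800.
Hence ρ(B_{ω*}) = 1.7405800 − 1 = 0.7405800.
(0.7405800)^m ≤ 10^{−10}  ⇒  m·ln(0.7405800) ≤ −10·ln10  ⇒  m ≥ 76.671  ⇒  m = 77

m = 77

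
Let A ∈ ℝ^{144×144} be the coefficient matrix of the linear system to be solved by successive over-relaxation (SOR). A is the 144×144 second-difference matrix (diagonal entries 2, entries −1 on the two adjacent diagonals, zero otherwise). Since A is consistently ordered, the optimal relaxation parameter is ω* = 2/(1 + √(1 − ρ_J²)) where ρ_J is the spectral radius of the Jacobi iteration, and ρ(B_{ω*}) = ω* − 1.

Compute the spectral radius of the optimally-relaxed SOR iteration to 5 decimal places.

ρ_SOR = 0.95759

[ρ_J] n=144: ρ(B_J) = cos(π/(n+1)) = cos(π/145) = 0.99977.
√(1 − cos²(π/145)) = sin(π/145) ≈ 0.021664.
So ω* = 2/1.021664 = 1.95759 (Young).
and ρ(B_{ω*}) = 1.95759 − 1 = 0.95759.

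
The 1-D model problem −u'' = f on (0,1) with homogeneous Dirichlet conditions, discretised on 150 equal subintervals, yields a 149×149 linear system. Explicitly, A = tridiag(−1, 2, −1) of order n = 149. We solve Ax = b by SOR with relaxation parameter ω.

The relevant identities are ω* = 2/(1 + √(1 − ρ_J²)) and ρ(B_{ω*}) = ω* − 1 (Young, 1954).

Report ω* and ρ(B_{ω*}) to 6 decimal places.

ω* = 1.958974, ρ_SOR = 0.958974

With n=149, ρ(Jacobi) = cos(π/150) = 0.999781.
√(1 − cos²(π/150)) = sin(π/150) ≈ 0.0209424.
ω* = 2/(1 + 0.0209424) = 2/1.0209424 = 1.958974.
ρ(B_{ω*}) = ω*−1 = 0.958974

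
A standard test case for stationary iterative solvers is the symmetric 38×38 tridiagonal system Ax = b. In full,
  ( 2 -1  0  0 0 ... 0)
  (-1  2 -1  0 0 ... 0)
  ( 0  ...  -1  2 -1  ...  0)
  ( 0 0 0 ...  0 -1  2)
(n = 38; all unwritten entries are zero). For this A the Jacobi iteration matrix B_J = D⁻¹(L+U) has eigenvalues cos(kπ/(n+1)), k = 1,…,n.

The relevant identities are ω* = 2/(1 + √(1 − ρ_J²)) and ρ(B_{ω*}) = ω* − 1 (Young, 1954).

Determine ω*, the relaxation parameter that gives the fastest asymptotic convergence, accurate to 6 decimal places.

ω* = 1.851052

[ρ_J] n=38: ρ(B_J) = cos(π/(n+1)) = cos(π/39) = 0.996757.
√(1 − cos²(π/39)) = sin(π/39) ≈ 0.0804666.
[ω*] 2 ÷ (1 + 0.0804666) = 2 ÷ 1.0804666 = 1.851052.
ρ(B_{ω*}) = ω*−1 = 0.851052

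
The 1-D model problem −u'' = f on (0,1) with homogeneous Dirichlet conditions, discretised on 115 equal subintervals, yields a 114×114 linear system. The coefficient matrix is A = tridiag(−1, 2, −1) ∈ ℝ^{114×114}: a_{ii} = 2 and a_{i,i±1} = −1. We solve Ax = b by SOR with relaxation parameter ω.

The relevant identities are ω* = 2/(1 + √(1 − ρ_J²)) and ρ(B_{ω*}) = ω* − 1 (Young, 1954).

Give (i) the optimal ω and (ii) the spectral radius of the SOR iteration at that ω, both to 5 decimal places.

ω* = 1.94682, ρ_SOR = 0.94682

With n=114, ρ(Jacobi) = cos(π/115) = 0.99963.
1 − cos²(π/115) = sin²(π/115) ⇒ √(1−ρ_J²) = sin(π/115) = 0.027315.
ω* = 2 / (1 + 0.027315) = 2 / 1.027315 ≈ 1.94682.
At ω = 1.94682 every |λ(B_ω)| = ω−1, so ρ_SOR = 0.94682.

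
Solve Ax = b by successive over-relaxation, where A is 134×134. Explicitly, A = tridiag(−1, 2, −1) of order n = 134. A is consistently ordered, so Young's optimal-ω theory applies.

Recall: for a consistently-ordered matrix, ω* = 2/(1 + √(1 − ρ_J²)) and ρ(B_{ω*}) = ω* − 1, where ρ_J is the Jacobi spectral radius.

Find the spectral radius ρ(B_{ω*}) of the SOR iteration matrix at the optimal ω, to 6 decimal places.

[ρ_J] n=134: ρ(B_J) = cos(π/(n+1)) = cos(π/135) = 0.999729.
1 − cos²(π/135) = sin²(π/135) ⇒ √(1−ρ_J²) = sin(π/135) = 0.0232690.
Young: ω* = 2/(1+√(1−ρ_J²)) = 2/(1+0.0232690) = 2/1.0232690 = 1.954520.
ρ_SOR = ω* − 1 = 1.954520 − 1 = 0.954520.

ρ_SOR = 0.954520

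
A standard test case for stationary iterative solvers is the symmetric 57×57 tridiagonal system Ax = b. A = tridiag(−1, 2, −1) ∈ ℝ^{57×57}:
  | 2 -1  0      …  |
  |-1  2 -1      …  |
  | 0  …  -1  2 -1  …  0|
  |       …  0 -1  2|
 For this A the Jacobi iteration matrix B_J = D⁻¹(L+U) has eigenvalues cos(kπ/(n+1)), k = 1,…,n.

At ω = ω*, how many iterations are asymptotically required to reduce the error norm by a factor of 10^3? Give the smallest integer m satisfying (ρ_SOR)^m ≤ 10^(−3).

n=57: λ(B_J) = 1 − λ(A)/2 = cos(kπ/58); k=1 gives ρ_J = 0.9985334.
1 − cos²(π/58) = sin²(π/58) ⇒ √(1−ρ_J²) = sin(π/58) = 0.0541389.
So ω* = 2/1.0541389 = 1.8972832 (Young).
[ρ_SOR] ω* − 1 = 0.8972832.
Need (0.8972832)^m ≤ 10^(−3): m ≥ 3·ln10/|ln 0.8972832| = 6.90776/0.108384 = 63.734 ⇒ m = 64.

m = 64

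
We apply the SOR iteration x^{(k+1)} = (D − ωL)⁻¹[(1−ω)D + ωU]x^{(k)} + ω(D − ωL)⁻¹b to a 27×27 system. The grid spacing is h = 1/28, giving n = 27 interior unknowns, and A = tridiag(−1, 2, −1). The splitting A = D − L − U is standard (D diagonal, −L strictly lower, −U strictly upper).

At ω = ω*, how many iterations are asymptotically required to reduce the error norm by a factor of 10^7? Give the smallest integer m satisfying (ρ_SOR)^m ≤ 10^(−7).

m = 72

B_J for the 27×27 system has eigenvalues cos(kπ/28); ρ_J = cos(π/28) = 0.9937122.
√(1−ρ_J²) simplifies to sin(π/28) = 0.1119645.
Young: ω* = 2/(1+√(1−ρ_J²)) = 2/(1+0.1119645) = 2/1.1119645 = 1.7986186.
Hence ρ(B_{ω*}) = 1.7986186 − 1 = 0.7986186.
ρ_SOR^m ≤ 10^(−7) ⇔ m ≥ 7·ln10/(−ln 0.7986186) = 16.1181/0.224872 = 71.677; m = ⌈71.677⌉ = 72.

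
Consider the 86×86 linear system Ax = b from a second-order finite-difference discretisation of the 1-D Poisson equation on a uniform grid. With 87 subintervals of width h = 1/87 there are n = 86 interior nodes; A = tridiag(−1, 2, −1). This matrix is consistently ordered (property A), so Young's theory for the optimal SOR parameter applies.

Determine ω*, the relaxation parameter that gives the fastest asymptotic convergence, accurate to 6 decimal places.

ρ_J = max_k |cos(kπ/87)| = cos(π/87) = 0.999348
√(1−ρ_J²) = |sin(π/87)| = 0.0361024
ω* = 2/(1+0.0361024) = 1.930311
[ρ_SOR] ω* − 1 = 0.930311.

ω* = 1.930311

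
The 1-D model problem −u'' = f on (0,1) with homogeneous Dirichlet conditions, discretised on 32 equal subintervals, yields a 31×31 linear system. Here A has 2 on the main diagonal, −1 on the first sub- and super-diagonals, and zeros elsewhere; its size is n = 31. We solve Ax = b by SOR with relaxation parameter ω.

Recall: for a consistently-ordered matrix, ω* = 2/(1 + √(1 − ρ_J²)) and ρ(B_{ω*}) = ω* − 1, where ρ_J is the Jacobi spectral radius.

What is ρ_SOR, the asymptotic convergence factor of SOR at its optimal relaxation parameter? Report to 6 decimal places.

ρ_SOR = 0.821465

With n=31, ρ(Jacobi) = cos(π/32) = 0.995185.
1 − cos²(π/32) = sin²(π/32) ⇒ √(1−ρ_J²) = sin(π/32) = 0.0980171.
ω* = 2/(1+0.0980171) = 1.821465
ρ_SOR = ω* − 1 = 1.821465 − 1 = 0.821465.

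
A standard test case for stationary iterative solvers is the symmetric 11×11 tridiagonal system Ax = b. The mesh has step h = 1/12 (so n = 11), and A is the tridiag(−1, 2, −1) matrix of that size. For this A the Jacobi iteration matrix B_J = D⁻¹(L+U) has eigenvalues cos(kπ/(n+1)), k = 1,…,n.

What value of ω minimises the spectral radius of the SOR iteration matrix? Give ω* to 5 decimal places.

½·tridiag(1,0,1) at n=11: λ_k = cos(kπ/12); max |λ| at k=1 ⇒ ρ_J = cos(π/12) ≈ 0.96593.
1 − cos²(π/12) = sin²(π/12) ⇒ √(1−ρ_J²) = sin(π/12) = 0.258819.
So ω* = 2/1.258819 = 1.58879 (Young).
ρ(B_{ω*}) = ω*−1 = 0.58879

ω* = 1.58879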